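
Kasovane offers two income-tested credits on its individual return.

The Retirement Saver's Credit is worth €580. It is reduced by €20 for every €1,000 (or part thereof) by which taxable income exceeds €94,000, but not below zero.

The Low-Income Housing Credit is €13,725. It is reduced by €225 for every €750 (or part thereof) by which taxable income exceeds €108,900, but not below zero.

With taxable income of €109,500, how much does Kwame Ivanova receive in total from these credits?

Retirement Saver's Credit: income exceeds €94,000 by €15,500, which is 16 full-or-partial €1,000 increments; reduction = 16 × €20 = €320, leaving €260.
Low-Income Housing Credit: income exceeds €108,900 by €600, which is 1 full-or-partial €750 increment; reduction = 1 × €225 = €225, leaving €13,500.
Total: €260 + €13,500 = €13,760.

€13,760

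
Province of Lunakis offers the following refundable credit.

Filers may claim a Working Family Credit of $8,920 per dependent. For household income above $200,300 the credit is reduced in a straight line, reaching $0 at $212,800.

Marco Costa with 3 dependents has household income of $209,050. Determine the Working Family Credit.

Working Family Credit: base = 3 × $8,920 = $26,760. $209,050 is $8,750 into a $12,500 phase-out range, leaving 3,750/12,500 of the credit: $26,760 × 3,750/12,500 = $8,028.

$8,028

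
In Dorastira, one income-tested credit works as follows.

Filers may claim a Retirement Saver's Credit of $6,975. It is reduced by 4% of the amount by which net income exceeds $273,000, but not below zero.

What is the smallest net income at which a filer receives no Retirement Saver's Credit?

The credit falls by 4% of each dollar above $273,000, so it reaches zero when the excess is $6,975 / 4% = $174,375: income = $273,000 + $174,375 = $447,375.

$447,375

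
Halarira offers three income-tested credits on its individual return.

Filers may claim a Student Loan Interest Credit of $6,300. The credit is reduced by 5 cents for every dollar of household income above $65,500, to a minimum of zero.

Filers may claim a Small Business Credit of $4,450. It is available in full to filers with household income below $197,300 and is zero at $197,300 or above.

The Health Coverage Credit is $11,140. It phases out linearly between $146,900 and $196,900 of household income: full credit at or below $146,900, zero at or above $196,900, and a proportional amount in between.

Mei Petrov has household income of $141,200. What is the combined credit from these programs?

$18,105

Student Loan Interest Credit: 5% of the $75,700 excess over $65,500 is $3,785; credit = $6,300 − $3,785 = $2,515.
Small Business Credit: $141,200 is below the $197,300 cutoff, so the full $4,450 applies.
Health Coverage Credit: $141,200 is at or below the $146,900 threshold, so the full $11,140 applies.
Total: $2,515 + $4,450 + $11,140 = $18,105.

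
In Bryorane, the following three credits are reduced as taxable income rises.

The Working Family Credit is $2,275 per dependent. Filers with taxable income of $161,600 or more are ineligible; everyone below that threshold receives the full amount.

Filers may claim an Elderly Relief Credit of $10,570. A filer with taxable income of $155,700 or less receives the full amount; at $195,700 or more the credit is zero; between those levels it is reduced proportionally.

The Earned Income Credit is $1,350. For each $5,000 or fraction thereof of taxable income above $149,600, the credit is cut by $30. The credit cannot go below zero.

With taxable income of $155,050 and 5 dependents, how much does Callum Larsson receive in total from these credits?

Working Family Credit: base = 5 × $2,275 = $11,375. $155,050 is below the $161,600 cutoff, so the full $11,375 applies.
Elderly Relief Credit: $155,050 is at or below the $155,700 threshold, so the full $10,570 applies.
Earned Income Credit: income exceeds $149,600 by $5,450, which is 2 full-or-partial $5,000 increments; reduction = 2 × $30 = $60, leaving $1,290.
Total: $11,375 + $10,570 + $1,290 = $23,235.

$23,235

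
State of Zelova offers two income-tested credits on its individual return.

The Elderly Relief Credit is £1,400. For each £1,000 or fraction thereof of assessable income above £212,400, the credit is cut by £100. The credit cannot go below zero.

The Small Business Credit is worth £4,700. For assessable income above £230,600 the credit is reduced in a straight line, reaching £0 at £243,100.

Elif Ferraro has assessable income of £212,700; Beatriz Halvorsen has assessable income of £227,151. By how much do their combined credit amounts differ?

£1,300

Elif (£212,700): Elderly Relief Credit: income exceeds £212,400 by £300, which is 1 full-or-partial £1,000 increment; reduction = 1 × £100 = £100, leaving £1,300. Small Business Credit: £212,700 is at or below the £230,600 threshold, so the full £4,700 applies. total £1,300 + £4,700 = £6,000
Beatriz (£227,151): Elderly Relief Credit: income exceeds £212,400 by £14,751 → 15 increments × £100 = £1,500 ≥ base, so the credit is £0. Small Business Credit: £227,151 is at or below the £230,600 threshold, so the full £4,700 applies. total £0 + £4,700 = £4,700
Difference: |£6,000 − £4,700| = £1,300.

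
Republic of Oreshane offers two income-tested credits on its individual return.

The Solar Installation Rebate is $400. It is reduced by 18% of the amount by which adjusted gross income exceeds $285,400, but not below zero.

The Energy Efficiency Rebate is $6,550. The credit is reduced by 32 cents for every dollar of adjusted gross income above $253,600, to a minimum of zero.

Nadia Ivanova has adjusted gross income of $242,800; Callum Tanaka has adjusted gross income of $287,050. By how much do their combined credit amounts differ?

Nadia ($242,800): Solar Installation Rebate: $242,800 is at or below the $285,400 threshold, so the full $400 applies. Energy Efficiency Rebate: $242,800 is at or below the $253,600 threshold, so the full $6,550 applies. total $400 + $6,550 = $6,950
Callum ($287,050): Solar Installation Rebate: 18% of the $1,650 excess over $285,400 is $297; credit = $400 − $297 = $103. Energy Efficiency Rebate: 32% of the $33,450 excess over $253,600 is $10,704 ≥ base, so the credit is $0. total $103 + $0 = $103
Difference: |$6,950 − $103| = $6,847.

$6,847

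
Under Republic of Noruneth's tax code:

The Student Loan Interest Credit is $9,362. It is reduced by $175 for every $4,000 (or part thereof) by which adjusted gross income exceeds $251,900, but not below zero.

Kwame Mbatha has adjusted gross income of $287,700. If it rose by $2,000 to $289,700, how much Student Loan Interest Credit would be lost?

At $287,700 — income exceeds $251,900 by $35,800, which is 9 full-or-partial $4,000 increments; reduction = 9 × $175 = $1,575, leaving $7,787.
At $289,700 — income exceeds $251,900 by $37,800, which is 10 full-or-partial $4,000 increments; reduction = 10 × $175 = $1,750, leaving $7,612.
Lost: $7,787 − $7,612 = $175.

$175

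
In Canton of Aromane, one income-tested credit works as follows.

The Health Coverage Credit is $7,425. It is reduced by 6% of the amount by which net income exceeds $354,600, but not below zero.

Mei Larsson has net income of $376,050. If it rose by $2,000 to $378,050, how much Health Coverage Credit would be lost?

$120

At $376,050 — 6% of the $21,450 excess over $354,600 is $1,287; credit = $7,425 − $1,287 = $6,138.
At $378,050 — 6% of the $23,450 excess over $354,600 is $1,407; credit = $7,425 − $1,407 = $6,018.
Lost: $6,138 − $6,018 = $120.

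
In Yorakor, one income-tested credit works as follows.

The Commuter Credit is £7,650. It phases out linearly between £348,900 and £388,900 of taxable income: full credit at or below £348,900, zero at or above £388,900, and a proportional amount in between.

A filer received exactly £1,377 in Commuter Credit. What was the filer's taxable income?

£1,377 is 1,377/7,650 of the full £7,650, so 6,273/7,650 of the £40,000 range has been used: income = £348,900 + £40,000 × 6,273/7,650 = £381,700.

£381,700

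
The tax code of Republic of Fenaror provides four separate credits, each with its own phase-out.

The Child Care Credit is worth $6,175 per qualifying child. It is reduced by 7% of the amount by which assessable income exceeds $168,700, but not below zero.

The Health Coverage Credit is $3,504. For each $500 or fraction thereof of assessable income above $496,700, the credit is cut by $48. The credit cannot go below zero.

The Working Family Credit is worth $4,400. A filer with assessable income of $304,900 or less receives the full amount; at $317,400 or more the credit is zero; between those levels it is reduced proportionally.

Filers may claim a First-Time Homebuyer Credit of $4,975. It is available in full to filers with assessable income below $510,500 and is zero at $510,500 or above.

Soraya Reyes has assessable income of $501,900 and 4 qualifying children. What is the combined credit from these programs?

Child Care Credit: base = 4 × $6,175 = $24,700. 7% of the $333,200 excess over $168,700 is $23,324; credit = $24,700 − $23,324 = $1,376.
Health Coverage Credit: income exceeds $496,700 by $5,200, which is 11 full-or-partial $500 increments; reduction = 11 × $48 = $528, leaving $2,976.
Working Family Credit: $501,900 is at or above $317,400, so the credit is $0.
First-Time Homebuyer Credit: $501,900 is below the $510,500 cutoff, so the full $4,975 applies.
Total: $1,376 + $2,976 + $0 + $4,975 = $9,327.

$9,327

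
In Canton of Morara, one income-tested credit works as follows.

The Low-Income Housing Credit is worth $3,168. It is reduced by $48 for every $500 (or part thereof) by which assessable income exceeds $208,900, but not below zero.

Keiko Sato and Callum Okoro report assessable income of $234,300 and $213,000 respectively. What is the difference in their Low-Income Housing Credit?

Keiko ($234,300): Low-Income Housing Credit: income exceeds $208,900 by $25,400, which is 51 full-or-partial $500 increments; reduction = 51 × $48 = $2,448, leaving $720.
Callum ($213,000): Low-Income Housing Credit: income exceeds $208,900 by $4,100, which is 9 full-or-partial $500 increments; reduction = 9 × $48 = $432, leaving $2,736.
Difference: |$720 − $2,736| = $2,016.

$2,016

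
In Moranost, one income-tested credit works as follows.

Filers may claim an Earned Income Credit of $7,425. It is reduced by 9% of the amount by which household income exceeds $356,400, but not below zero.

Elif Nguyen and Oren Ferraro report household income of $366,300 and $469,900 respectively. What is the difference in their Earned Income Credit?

Elif ($366,300): Earned Income Credit: 9% of the $9,900 excess over $356,400 is $891; credit = $7,425 − $891 = $6,534.
Oren ($469,900): Earned Income Credit: 9% of the $113,500 excess over $356,400 is $10,215 ≥ base, so the credit is $0.
Difference: |$6,534 − $0| = $6,534.

$6,534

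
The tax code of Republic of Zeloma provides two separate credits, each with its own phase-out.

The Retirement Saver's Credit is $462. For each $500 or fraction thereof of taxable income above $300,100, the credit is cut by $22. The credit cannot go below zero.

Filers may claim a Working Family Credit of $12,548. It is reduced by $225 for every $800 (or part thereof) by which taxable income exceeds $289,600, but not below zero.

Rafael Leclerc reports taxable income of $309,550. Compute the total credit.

Retirement Saver's Credit: income exceeds $300,100 by $9,450, which is 19 full-or-partial $500 increments; reduction = 19 × $22 = $418, leaving $44.
Working Family Credit: income exceeds $289,600 by $19,950, which is 25 full-or-partial $800 increments; reduction = 25 × $225 = $5,625, leaving $6,923.
Total: $44 + $6,923 = $6,967.

$6,967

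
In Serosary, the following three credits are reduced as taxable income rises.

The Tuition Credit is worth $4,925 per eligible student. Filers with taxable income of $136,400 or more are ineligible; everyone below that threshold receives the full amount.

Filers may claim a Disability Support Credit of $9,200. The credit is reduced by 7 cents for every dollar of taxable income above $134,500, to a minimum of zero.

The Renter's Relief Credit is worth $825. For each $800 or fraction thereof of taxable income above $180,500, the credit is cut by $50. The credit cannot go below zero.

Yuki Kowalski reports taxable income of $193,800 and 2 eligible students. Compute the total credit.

Tuition Credit: base = 2 × $4,925 = $9,850. $193,800 meets or exceeds the $136,400 cutoff, so the credit is $0.
Disability Support Credit: 7% of the $59,300 excess over $134,500 is $4,151; credit = $9,200 − $4,151 = $5,049.
Renter's Relief Credit: income exceeds $180,500 by $13,300 → 17 increments × $50 = $850 ≥ base, so the credit is $0.
Total: $0 + $5,049 + $0 = $5,049.

$5,049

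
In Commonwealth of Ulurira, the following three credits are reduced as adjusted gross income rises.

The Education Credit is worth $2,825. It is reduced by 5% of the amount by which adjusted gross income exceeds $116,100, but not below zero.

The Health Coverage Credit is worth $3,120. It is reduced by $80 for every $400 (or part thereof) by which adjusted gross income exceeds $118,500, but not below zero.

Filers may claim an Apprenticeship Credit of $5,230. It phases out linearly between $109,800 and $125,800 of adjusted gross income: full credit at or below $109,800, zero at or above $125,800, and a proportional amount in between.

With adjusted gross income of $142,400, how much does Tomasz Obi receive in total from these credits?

Education Credit: 5% of the $26,300 excess over $116,100 is $1,315; credit = $2,825 − $1,315 = $1,510.
Health Coverage Credit: income exceeds $118,500 by $23,900 → 60 increments × $80 = $4,800 ≥ base, so the credit is $0.
Apprenticeship Credit: $142,400 is at or above $125,800, so the credit is $0.
Total: $1,510 + $0 + $0 = $1,510.

$1,510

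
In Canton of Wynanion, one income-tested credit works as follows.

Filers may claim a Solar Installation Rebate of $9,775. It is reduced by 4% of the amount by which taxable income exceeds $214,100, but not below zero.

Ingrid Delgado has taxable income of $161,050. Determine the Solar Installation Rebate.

Solar Installation Rebate: $161,050 is at or below the $214,100 threshold, so the full $9,775 applies.

$9,775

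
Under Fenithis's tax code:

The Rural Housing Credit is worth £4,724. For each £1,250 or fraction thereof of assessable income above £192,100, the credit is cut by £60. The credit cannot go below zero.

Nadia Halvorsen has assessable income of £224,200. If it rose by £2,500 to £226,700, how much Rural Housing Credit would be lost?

£120

At £224,200 — income exceeds £192,100 by £32,100, which is 26 full-or-partial £1,250 increments; reduction = 26 × £60 = £1,560, leaving £3,164.
At £226,700 — income exceeds £192,100 by £34,600, which is 28 full-or-partial £1,250 increments; reduction = 28 × £60 = £1,680, leaving £3,044.
Lost: £3,164 − £3,044 = £120.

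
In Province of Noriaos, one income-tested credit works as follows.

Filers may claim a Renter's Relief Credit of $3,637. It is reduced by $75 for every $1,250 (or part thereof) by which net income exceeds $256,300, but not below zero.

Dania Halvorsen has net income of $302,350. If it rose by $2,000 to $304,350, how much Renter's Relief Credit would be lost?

$150

At $302,350 — income exceeds $256,300 by $46,050, which is 37 full-or-partial $1,250 increments; reduction = 37 × $75 = $2,775, leaving $862.
At $304,350 — income exceeds $256,300 by $48,050, which is 39 full-or-partial $1,250 increments; reduction = 39 × $75 = $2,925, leaving $712.
Lost: $862 − $712 = $150.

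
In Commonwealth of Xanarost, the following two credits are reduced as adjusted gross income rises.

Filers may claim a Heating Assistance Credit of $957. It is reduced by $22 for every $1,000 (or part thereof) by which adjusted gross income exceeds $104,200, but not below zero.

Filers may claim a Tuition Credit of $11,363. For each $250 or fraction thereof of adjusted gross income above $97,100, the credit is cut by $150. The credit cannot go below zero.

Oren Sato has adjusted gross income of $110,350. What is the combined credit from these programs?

Heating Assistance Credit: income exceeds $104,200 by $6,150, which is 7 full-or-partial $1,000 increments; reduction = 7 × $22 = $154, leaving $803.
Tuition Credit: income exceeds $97,100 by $13,250, which is 53 full-or-partial $250 increments; reduction = 53 × $150 = $7,950, leaving $3,413.
Total: $803 + $3,413 = $4,216.

$4,216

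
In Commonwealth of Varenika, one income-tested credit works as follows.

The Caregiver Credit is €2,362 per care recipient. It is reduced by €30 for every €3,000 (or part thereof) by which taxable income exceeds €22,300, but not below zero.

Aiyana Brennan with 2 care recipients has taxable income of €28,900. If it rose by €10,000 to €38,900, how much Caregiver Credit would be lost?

€90

At €28,900 — base = 2 × €2,362 = €4,724. income exceeds €22,300 by €6,600, which is 3 full-or-partial €3,000 increments; reduction = 3 × €30 = €90, leaving €4,634.
At €38,900 — base = 2 × €2,362 = €4,724. income exceeds €22,300 by €16,600, which is 6 full-or-partial €3,000 increments; reduction = 6 × €30 = €180, leaving €4,544.
Lost: €4,634 − €4,544 = €90.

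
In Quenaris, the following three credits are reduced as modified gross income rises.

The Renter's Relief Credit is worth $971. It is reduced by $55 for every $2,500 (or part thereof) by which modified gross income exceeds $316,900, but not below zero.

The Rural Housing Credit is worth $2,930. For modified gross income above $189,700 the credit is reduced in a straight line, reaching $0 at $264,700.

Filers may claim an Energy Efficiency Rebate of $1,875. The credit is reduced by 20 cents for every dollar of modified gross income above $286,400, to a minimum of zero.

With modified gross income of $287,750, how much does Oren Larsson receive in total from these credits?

Renter's Relief Credit: $287,750 is at or below the $316,900 threshold, so the full $971 applies.
Rural Housing Credit: $287,750 is at or above $264,700, so the credit is $0.
Energy Efficiency Rebate: 20% of the $1,350 excess over $286,400 is $270; credit = $1,875 − $270 = $1,605.
Total: $971 + $0 + $1,605 = $2,576.

$2,576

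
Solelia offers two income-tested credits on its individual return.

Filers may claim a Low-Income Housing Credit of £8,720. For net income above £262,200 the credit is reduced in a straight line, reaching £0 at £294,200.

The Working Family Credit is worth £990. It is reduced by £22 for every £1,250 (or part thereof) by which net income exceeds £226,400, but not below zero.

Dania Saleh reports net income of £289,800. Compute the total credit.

£1,199

Low-Income Housing Credit: £289,800 is £27,600 into a £32,000 phase-out range, leaving 4,400/32,000 of the credit: £8,720 × 4,400/32,000 = £1,199.
Working Family Credit: income exceeds £226,400 by £63,400 → 51 increments × £22 = £1,122 ≥ base, so the credit is £0.
Total: £1,199 + £0 = £1,199.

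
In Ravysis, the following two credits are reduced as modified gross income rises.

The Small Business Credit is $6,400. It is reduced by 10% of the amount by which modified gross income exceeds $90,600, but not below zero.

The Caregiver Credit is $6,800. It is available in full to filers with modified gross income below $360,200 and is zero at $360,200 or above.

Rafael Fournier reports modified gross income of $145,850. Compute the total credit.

$7,675

Small Business Credit: 10% of the $55,250 excess over $90,600 is $5,525; credit = $6,400 − $5,525 = $875.
Caregiver Credit: $145,850 is below the $360,200 cutoff, so the full $6,800 applies.
Total: $875 + $6,800 = $7,675.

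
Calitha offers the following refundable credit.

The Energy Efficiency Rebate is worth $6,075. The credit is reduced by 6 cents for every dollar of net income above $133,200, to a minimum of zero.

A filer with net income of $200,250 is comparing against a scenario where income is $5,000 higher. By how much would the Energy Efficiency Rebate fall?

At $200,250 — 6% of the $67,050 excess over $133,200 is $4,023; credit = $6,075 − $4,023 = $2,052.
At $205,250 — 6% of the $72,050 excess over $133,200 is $4,323; credit = $6,075 − $4,323 = $1,752.
Lost: $2,052 − $1,752 = $300.

$300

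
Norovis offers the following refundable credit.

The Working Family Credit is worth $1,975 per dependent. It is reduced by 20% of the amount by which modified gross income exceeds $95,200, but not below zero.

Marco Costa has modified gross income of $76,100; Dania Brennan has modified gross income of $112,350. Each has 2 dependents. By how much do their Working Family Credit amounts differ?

$3,430

Marco ($76,100): Working Family Credit: base = 2 × $1,975 = $3,950. $76,100 is at or below the $95,200 threshold, so the full $3,950 applies.
Dania ($112,350): Working Family Credit: base = 2 × $1,975 = $3,950. 20% of the $17,150 excess over $95,200 is $3,430; credit = $3,950 − $3,430 = $520.
Difference: |$3,950 − $520| = $3,430.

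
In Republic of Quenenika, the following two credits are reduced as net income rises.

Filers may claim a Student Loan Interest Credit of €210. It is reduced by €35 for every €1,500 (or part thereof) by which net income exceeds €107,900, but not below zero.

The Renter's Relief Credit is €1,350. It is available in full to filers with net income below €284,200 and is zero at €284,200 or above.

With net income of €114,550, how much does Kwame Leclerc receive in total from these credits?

€1,385

Student Loan Interest Credit: income exceeds €107,900 by €6,650, which is 5 full-or-partial €1,500 increments; reduction = 5 × €35 = €175, leaving €35.
Renter's Relief Credit: €114,550 is below the €284,200 cutoff, so the full €1,350 applies.
Total: €35 + €1,350 = €1,385.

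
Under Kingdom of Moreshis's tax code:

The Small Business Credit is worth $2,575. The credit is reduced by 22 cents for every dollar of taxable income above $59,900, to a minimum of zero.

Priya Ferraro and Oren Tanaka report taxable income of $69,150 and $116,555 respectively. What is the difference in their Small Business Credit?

Priya ($69,150): Small Business Credit: 22% of the $9,250 excess over $59,900 is $2,035; credit = $2,575 − $2,035 = $540.
Oren ($116,555): Small Business Credit: 22% of the $56,655 excess over $59,900 is $12,464.10 ≥ base, so the credit is $0.
Difference: |$540 − $0| = $540.

$540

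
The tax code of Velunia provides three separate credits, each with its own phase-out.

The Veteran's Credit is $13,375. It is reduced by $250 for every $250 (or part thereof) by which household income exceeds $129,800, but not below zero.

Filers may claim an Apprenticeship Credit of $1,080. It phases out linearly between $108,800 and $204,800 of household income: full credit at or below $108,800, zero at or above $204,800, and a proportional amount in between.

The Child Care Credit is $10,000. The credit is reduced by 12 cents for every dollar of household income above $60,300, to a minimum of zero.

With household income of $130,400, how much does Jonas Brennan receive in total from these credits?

$15,050

Veteran's Credit: income exceeds $129,800 by $600, which is 3 full-or-partial $250 increments; reduction = 3 × $250 = $750, leaving $12,625.
Apprenticeship Credit: $130,400 is $21,600 into a $96,000 phase-out range, leaving 74,400/96,000 of the credit: $1,080 × 74,400/96,000 = $837.
Child Care Credit: 12% of the $70,100 excess over $60,300 is $8,412; credit = $10,000 − $8,412 = $1,588.
Total: $12,625 + $837 + $1,588 = $15,050.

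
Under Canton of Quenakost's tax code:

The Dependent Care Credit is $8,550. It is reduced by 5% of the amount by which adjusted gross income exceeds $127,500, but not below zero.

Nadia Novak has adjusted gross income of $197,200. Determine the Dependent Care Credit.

$5,065

Dependent Care Credit: 5% of the $69,700 excess over $127,500 is $3,485; credit = $8,550 − $3,485 = $5,065.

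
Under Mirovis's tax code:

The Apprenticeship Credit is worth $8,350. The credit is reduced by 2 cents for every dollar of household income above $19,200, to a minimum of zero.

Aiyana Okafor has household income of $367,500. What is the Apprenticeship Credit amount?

Apprenticeship Credit: 2% of the $348,300 excess over $19,200 is $6,966; credit = $8,350 − $6,966 = $1,384.

$1,384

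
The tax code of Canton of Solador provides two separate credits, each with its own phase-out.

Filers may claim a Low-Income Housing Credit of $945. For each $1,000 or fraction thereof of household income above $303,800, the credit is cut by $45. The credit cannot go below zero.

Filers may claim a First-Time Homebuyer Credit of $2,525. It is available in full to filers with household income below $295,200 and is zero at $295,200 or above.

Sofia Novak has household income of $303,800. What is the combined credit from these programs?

$945

Low-Income Housing Credit: $303,800 is at or below the $303,800 threshold, so the full $945 applies.
First-Time Homebuyer Credit: $303,800 meets or exceeds the $295,200 cutoff, so the credit is $0.
Total: $945 + $0 = $945.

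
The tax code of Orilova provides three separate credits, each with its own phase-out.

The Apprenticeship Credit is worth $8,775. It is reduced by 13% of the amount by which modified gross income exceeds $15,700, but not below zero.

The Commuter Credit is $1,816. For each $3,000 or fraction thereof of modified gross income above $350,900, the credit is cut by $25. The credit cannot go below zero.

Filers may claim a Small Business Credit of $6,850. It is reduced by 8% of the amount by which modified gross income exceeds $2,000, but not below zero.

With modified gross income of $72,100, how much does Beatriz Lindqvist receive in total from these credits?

Apprenticeship Credit: 13% of the $56,400 excess over $15,700 is $7,332; credit = $8,775 − $7,332 = $1,443.
Commuter Credit: $72,100 is at or below the $350,900 threshold, so the full $1,816 applies.
Small Business Credit: 8% of the $70,100 excess over $2,000 is $5,608; credit = $6,850 − $5,608 = $1,242.
Total: $1,443 + $1,816 + $1,242 = $4,501.

$4,501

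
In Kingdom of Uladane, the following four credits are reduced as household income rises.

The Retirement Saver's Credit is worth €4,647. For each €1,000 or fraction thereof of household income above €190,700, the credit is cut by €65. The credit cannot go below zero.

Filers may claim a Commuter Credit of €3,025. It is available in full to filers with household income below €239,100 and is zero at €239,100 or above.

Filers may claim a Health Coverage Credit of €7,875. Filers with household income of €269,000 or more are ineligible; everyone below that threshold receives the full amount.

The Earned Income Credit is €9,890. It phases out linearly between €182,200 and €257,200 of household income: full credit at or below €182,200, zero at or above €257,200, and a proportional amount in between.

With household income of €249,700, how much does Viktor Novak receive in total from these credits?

€9,676

Retirement Saver's Credit: income exceeds €190,700 by €59,000, which is 59 full-or-partial €1,000 increments; reduction = 59 × €65 = €3,835, leaving €812.
Commuter Credit: €249,700 meets or exceeds the €239,100 cutoff, so the credit is €0.
Health Coverage Credit: €249,700 is below the €269,000 cutoff, so the full €7,875 applies.
Earned Income Credit: €249,700 is €67,500 into a €75,000 phase-out range, leaving 7,500/75,000 of the credit: €9,890 × 7,500/75,000 = €989.
Total: €812 + €0 + €7,875 + €989 = €9,676.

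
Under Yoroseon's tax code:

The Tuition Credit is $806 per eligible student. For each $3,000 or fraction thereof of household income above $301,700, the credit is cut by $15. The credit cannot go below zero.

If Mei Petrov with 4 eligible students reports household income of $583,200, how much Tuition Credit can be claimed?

Tuition Credit: base = 4 × $806 = $3,224. income exceeds $301,700 by $281,500, which is 94 full-or-partial $3,000 increments; reduction = 94 × $15 = $1,410, leaving $1,814.

$1,814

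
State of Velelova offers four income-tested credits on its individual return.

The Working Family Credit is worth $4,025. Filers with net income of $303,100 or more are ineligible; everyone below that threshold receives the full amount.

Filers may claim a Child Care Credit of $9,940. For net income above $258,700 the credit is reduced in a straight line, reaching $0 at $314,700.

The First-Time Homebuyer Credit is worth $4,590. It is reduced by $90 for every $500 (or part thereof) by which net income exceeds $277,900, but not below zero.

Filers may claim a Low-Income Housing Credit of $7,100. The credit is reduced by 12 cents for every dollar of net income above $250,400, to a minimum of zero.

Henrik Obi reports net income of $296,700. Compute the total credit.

Working Family Credit: $296,700 is below the $303,100 cutoff, so the full $4,025 applies.
Child Care Credit: $296,700 is $38,000 into a $56,000 phase-out range, leaving 18,000/56,000 of the credit: $9,940 × 18,000/56,000 = $3,195.
First-Time Homebuyer Credit: income exceeds $277,900 by $18,800, which is 38 full-or-partial $500 increments; reduction = 38 × $90 = $3,420, leaving $1,170.
Low-Income Housing Credit: 12% of the $46,300 excess over $250,400 is $5,556; credit = $7,100 − $5,556 = $1,544.
Total: $4,025 + $3,195 + $1,170 + $1,544 = $9,934.

$9,934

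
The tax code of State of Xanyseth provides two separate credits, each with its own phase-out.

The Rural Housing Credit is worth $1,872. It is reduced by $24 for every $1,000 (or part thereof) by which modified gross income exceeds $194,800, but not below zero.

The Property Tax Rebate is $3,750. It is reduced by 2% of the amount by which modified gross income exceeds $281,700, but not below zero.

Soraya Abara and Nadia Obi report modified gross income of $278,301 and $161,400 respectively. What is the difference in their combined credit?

$1,872

Soraya ($278,301): Rural Housing Credit: income exceeds $194,800 by $83,501 → 84 increments × $24 = $2,016 ≥ base, so the credit is $0. Property Tax Rebate: $278,301 is at or below the $281,700 threshold, so the full $3,750 applies. total $0 + $3,750 = $3,750
Nadia ($161,400): Rural Housing Credit: $161,400 is at or below the $194,800 threshold, so the full $1,872 applies. Property Tax Rebate: $161,400 is at or below the $281,700 threshold, so the full $3,750 applies. total $1,872 + $3,750 = $5,622
Difference: |$3,750 − $5,622| = $1,872.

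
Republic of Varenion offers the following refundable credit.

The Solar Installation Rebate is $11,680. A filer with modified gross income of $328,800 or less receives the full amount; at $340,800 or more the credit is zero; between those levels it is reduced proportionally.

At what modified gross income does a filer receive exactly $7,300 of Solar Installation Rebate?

$7,300 is 7,300/11,680 of the full $11,680, so 4,380/11,680 of the $12,000 range has been used: income = $328,800 + $12,000 × 4,380/11,680 = $333,300.

$333,300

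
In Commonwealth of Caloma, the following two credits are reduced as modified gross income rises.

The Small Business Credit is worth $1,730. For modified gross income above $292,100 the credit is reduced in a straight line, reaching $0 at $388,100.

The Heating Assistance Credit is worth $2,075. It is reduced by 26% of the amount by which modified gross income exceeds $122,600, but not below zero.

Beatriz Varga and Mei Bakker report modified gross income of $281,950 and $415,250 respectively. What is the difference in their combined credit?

Beatriz ($281,950): Small Business Credit: $281,950 is at or below the $292,100 threshold, so the full $1,730 applies. Heating Assistance Credit: 26% of the $159,350 excess over $122,600 is $41,431 ≥ base, so the credit is $0. total $1,730 + $0 = $1,730
Mei ($415,250): Small Business Credit: $415,250 is at or above $388,100, so the credit is $0. Heating Assistance Credit: 26% of the $292,650 excess over $122,600 is $76,089 ≥ base, so the credit is $0. total $0 + $0 = $0
Difference: |$1,730 − $0| = $1,730.

$1,730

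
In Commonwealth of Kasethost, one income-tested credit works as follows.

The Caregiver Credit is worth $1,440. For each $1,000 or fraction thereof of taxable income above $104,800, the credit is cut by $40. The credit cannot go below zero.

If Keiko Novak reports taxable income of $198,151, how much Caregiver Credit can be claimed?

Caregiver Credit: income exceeds $104,800 by $93,351 → 94 increments × $40 = $3,760 ≥ base, so the credit is $0.

$0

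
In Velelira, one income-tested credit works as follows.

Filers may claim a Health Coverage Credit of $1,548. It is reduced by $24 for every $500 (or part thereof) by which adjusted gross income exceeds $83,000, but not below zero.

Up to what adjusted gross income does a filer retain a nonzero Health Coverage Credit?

$115,000

After 64 increments the reduction is 64 × $24 = $1,536, leaving $12; one more increment wipes it out. Increment 64 ends at excess 64 × $500 = $32,000, so the highest qualifying income is $83,000 + $32,000 = $115,000.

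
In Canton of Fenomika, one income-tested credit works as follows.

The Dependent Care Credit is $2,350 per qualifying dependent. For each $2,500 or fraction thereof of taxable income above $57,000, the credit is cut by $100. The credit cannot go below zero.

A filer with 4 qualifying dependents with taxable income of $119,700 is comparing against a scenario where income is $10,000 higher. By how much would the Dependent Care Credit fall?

At $119,700 — base = 4 × $2,350 = $9,400. income exceeds $57,000 by $62,700, which is 26 full-or-partial $2,500 increments; reduction = 26 × $100 = $2,600, leaving $6,800.
At $129,700 — base = 4 × $2,350 = $9,400. income exceeds $57,000 by $72,700, which is 30 full-or-partial $2,500 increments; reduction = 30 × $100 = $3,000, leaving $6,400.
Lost: $6,800 − $6,400 = $400.

$400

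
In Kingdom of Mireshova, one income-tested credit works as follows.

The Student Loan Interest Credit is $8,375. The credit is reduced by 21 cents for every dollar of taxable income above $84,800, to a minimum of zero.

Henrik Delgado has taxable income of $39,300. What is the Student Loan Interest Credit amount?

Student Loan Interest Credit: $39,300 is at or below the $84,800 threshold, so the full $8,375 applies.

$8,375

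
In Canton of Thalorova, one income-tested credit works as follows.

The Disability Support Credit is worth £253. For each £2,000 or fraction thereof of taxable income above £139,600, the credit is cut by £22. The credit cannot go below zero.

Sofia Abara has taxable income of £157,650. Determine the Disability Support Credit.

Disability Support Credit: income exceeds £139,600 by £18,050, which is 10 full-or-partial £2,000 increments; reduction = 10 × £22 = £220, leaving £33.

£33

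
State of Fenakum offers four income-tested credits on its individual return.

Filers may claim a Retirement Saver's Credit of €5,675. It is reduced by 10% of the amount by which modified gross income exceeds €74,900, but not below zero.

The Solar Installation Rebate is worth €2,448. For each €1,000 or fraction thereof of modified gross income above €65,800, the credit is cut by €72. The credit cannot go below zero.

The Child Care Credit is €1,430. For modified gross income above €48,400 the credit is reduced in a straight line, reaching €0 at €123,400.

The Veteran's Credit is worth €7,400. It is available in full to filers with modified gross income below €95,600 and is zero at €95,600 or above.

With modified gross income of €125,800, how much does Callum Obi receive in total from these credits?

€585

Retirement Saver's Credit: 10% of the €50,900 excess over €74,900 is €5,090; credit = €5,675 − €5,090 = €585.
Solar Installation Rebate: income exceeds €65,800 by €60,000 → 60 increments × €72 = €4,320 ≥ base, so the credit is €0.
Child Care Credit: €125,800 is at or above €123,400, so the credit is €0.
Veteran's Credit: €125,800 meets or exceeds the €95,600 cutoff, so the credit is €0.
Total: €585 + €0 + €0 + €0 = €585.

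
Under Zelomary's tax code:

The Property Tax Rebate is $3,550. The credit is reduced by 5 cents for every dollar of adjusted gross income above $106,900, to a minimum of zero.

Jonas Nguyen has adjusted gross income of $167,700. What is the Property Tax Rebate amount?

$510

Property Tax Rebate: 5% of the $60,800 excess over $106,900 is $3,040; credit = $3,550 − $3,040 = $510.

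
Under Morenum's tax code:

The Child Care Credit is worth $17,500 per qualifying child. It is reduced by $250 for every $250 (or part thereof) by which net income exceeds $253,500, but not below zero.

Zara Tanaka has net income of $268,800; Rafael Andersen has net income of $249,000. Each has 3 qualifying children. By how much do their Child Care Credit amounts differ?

$15,500

Zara ($268,800): Child Care Credit: base = 3 × $17,500 = $52,500. income exceeds $253,500 by $15,300, which is 62 full-or-partial $250 increments; reduction = 62 × $250 = $15,500, leaving $37,000.
Rafael ($249,000): Child Care Credit: base = 3 × $17,500 = $52,500. $249,000 is at or below the $253,500 threshold, so the full $52,500 applies.
Difference: |$37,000 − $52,500| = $15,500.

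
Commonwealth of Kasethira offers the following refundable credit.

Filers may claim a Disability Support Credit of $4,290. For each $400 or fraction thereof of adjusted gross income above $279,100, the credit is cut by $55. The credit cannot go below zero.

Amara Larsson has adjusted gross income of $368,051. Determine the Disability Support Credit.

Disability Support Credit: income exceeds $279,100 by $88,951 → 223 increments × $55 = $12,265 ≥ base, so the credit is $0.

$0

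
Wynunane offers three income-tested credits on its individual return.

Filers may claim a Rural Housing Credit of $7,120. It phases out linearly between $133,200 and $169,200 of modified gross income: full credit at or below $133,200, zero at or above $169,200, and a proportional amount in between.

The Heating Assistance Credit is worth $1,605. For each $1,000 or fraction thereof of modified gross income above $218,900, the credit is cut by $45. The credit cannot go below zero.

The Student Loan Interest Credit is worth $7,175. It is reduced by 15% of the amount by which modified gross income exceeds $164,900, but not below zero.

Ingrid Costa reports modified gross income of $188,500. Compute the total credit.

Rural Housing Credit: $188,500 is at or above $169,200, so the credit is $0.
Heating Assistance Credit: $188,500 is at or below the $218,900 threshold, so the full $1,605 applies.
Student Loan Interest Credit: 15% of the $23,600 excess over $164,900 is $3,540; credit = $7,175 − $3,540 = $3,635.
Total: $0 + $1,605 + $3,635 = $5,240.

$5,240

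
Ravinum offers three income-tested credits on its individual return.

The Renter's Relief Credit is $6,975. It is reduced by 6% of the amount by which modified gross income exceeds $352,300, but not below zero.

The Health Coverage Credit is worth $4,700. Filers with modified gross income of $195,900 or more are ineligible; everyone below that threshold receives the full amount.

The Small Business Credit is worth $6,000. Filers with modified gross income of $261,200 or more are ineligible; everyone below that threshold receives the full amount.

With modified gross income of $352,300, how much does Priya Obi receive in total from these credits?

Renter's Relief Credit: $352,300 is at or below the $352,300 threshold, so the full $6,975 applies.
Health Coverage Credit: $352,300 meets or exceeds the $195,900 cutoff, so the credit is $0.
Small Business Credit: $352,300 meets or exceeds the $261,200 cutoff, so the credit is $0.
Total: $6,975 + $0 + $0 = $6,975.

$6,975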